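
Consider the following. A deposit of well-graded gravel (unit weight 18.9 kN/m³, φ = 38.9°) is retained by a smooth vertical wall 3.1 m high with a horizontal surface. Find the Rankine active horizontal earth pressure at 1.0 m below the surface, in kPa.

K_a = (1 − sin φ)/(1 + sin φ) = 0.2285.
σ_h = K_a γ z = 0.2285 × 18.9 × 1.0 = 4.319 kPa.

4.32 kPa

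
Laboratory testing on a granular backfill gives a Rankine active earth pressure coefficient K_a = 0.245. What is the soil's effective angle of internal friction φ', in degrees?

37.3°

K_a = tan²(45° − φ/2) ⇒ 45° − φ/2 = arctan(√0.245) = 26.33°.
φ = 2(45° − 26.33°) = 37.33°.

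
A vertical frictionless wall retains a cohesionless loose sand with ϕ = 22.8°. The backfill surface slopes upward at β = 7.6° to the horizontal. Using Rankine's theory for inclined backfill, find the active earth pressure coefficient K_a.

0.458

K_a = cos β · (cos β − √(cos²β − cos²φ)) / (cos β + √(cos²β − cos²φ)).
cos β = 0.9912, cos φ = 0.9219, √(cos²β − cos²φ) = 0.3642.
K_a = 0.9912 × (0.9912 − 0.3642)/(0.9912 + 0.3642) = 0.4585.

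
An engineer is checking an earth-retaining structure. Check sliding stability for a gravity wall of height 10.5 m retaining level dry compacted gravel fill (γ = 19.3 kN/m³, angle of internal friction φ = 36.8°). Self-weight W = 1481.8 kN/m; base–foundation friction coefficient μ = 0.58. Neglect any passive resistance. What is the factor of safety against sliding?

K_a = tan²(45° − 36.8°/2) = 0.2508.
P_a = ½K_aγH² = 0.5×0.2508×19.3×10.5² = 266.8 kN/m, acting at H/3 = 3.500 m above the base.
FS_sliding = μW / P_a = 0.58×1481.8 / 266.8 = 3.221.

3.22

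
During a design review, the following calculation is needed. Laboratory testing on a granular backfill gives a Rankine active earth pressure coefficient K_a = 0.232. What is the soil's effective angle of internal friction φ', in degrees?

38.6°

K_a = tan²(45° − φ/2) ⇒ 45° − φ/2 = arctan(√0.232) = 25.72°.
φ = 2(45° − 25.72°) = 38.56°.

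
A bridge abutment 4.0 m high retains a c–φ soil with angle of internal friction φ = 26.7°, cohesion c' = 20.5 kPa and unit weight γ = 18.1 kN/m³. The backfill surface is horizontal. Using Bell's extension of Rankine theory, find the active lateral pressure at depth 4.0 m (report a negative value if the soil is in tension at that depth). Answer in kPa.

K_a = (1 − sin φ)/(1 + sin φ) = 0.3800.
σ_a = K_a γ z − 2c√K_a = 0.3800×18.1×4.0 − 2×20.5×0.6164 = 2.236 kPa.

2.24 kPa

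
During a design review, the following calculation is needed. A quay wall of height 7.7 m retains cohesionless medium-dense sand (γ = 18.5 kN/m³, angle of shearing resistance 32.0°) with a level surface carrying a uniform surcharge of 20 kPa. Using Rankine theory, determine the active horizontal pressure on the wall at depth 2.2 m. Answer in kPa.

18.7 kPa

K_a = (1 − sin φ)/(1 + sin φ) = 0.3073.
σ_v = γz + q = 18.5 × 2.2 + 20 = 60.70 kPa.
σ_h = K_a σ_v = 0.3073 × 60.70 = 18.65 kPa.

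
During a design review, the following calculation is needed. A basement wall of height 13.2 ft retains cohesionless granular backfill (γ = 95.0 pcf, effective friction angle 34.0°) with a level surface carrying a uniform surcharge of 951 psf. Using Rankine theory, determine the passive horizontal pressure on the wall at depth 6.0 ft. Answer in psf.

K_p = (1 + sin φ)/(1 − sin φ) = 3.537.
σ_v = γz + q = 95.0 × 6.0 + 951 = 1521 psf.
σ_h = K_p σ_v = 3.537 × 1521 = 5380 psf.

5380 psf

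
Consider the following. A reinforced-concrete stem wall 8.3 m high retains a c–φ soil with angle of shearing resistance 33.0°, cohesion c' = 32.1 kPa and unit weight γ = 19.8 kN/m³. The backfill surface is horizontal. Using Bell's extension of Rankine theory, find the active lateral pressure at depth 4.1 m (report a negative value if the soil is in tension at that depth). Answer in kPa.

K_a = (1 − sin φ)/(1 + sin φ) = 0.2948.
σ_a = K_a γ z − 2c√K_a = 0.2948×19.8×4.1 − 2×32.1×0.5430 = -10.93 kPa.

-10.9 kPa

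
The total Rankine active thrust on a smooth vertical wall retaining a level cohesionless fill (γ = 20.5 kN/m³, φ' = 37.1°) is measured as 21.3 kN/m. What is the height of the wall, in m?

K_a = 0.2475. P_a = ½ K_a γ H² ⇒ H = √(2P_a/(K_a γ)).
H = √(2×21.3/(0.2475×20.5)) = 2.898 m.

2.90 m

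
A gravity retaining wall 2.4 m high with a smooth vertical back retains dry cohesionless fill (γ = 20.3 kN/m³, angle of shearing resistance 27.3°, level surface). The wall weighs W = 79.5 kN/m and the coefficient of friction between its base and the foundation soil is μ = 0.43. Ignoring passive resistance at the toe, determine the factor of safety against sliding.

1.58

K_a = tan²(45° − 27.3°/2) = 0.3711.
P_a = ½K_aγH² = 0.5×0.3711×20.3×2.4² = 21.70 kN/m, acting at H/3 = 0.8000 m above the base.
FS_sliding = μW / P_a = 0.43×79.5 / 21.70 = 1.576.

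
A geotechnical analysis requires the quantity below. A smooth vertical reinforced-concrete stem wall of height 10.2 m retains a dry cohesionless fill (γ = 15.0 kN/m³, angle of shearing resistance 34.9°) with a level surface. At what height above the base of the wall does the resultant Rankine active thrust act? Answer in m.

3.40 m

K_a = 0.2721.
The pressure distribution is triangular, so the resultant acts at H/3 above the base = 10.2/3 = 3.400 m.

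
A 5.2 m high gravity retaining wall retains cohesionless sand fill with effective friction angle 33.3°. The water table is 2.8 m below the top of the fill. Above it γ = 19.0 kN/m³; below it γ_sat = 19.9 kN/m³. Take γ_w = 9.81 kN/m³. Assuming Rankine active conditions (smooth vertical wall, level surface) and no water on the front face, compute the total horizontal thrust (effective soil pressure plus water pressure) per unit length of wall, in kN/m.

K_a = tan²(45° − φ/2) = 0.2911.
γ' = 19.9 − 9.81 = 10.09 kN/m³. Depth below WT = 2.4 m.
σ'_h at WT = K_a γ d_w = 15.49 kPa; at base = 15.49 + K_a γ' × 2.4 = 22.54 kPa.
P₁ (0–2.8 m) = ½×15.49×2.8 = 21.68. P₂ (2.8–5.2 m) = ½(15.49+22.54)×2.4 = 45.63.
P_w = ½ γ_w h₂² = 0.5×9.81×2.4² = 28.25. Total = 21.68+45.63+28.25 = 95.57 kN/m.

95.6 kN/m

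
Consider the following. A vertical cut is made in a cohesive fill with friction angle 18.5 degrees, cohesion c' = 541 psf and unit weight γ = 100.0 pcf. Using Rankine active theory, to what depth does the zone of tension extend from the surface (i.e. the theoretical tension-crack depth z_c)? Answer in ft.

15.0 ft

K_a = tan²(45° − 18.5°/2) = 0.5183; √K_a = 0.7199.
The active pressure is zero where K_a γ z = 2c√K_a, so z_c = 2c/(γ√K_a) = 2×541/(100.0×0.7199) = 15.03 ft.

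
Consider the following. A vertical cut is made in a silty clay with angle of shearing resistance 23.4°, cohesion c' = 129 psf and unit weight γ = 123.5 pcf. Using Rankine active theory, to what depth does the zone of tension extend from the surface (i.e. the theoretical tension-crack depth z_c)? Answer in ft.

3.18 ft

K_a = tan²(45° − 23.4°/2) = 0.4315; √K_a = 0.6569.
The active pressure is zero where K_a γ z = 2c√K_a, so z_c = 2c/(γ√K_a) = 2×129/(123.5×0.6569) = 3.180 ft.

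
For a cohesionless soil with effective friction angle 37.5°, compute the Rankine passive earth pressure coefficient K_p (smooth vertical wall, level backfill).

4.11

K_p = (1 + sin φ)/(1 − sin φ) = tan²(45° + 37.5°/2) = 4.112.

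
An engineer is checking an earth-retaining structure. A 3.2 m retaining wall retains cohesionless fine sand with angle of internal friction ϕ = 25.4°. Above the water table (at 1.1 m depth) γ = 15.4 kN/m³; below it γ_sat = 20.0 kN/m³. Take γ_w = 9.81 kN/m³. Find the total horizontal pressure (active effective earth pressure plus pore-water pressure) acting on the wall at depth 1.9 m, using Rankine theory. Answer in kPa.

17.9 kPa

K_a = (1 − sin φ)/(1 + sin φ) = 0.3996.
γ' = 20.0 − 9.81 = 10.19 kN/m³.
Effective vertical stress at 1.9 m: σ'_v = 15.4×1.1 + 10.19×0.800 = 25.09 kPa.
σ'_h = K_a σ'_v = 0.3996 × 25.09 = 10.03 kPa; u = γ_w × 0.800 = 7.848 kPa.
Total σ_h = 10.03 + 7.848 = 17.88 kPa.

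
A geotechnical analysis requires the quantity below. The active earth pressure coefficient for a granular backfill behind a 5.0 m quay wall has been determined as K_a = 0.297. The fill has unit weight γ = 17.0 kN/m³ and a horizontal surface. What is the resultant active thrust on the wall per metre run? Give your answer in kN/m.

63.1 kN/m

P = ½ K_a γ H² = 0.5 × 0.297 × 17.0 × 5.0² = 63.11 kN/m.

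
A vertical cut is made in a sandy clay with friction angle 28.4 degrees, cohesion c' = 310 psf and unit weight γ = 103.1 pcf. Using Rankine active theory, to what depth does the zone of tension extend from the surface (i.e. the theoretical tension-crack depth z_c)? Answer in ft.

10.1 ft

K_a = tan²(45° − 28.4°/2) = 0.3554; √K_a = 0.5961.
The active pressure is zero where K_a γ z = 2c√K_a, so z_c = 2c/(γ√K_a) = 2×310/(103.1×0.5961) = 10.09 ft.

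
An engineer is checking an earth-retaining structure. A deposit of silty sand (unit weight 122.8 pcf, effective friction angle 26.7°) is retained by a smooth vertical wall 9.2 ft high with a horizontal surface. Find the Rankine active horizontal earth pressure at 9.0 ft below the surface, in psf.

K_a = (1 − sin φ)/(1 + sin φ) = 0.3800.
σ_h = K_a γ z = 0.3800 × 122.8 × 9.0 = 419.9 psf.

420 psf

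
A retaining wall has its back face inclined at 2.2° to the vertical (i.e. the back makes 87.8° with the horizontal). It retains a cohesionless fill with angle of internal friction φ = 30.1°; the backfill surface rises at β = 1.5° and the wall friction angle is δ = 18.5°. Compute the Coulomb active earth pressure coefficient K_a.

0.319

K_a = sin²(α+φ) / [sin²α · sin(α−δ) · (1 + √{sin(φ+δ)sin(φ−β) / (sin(α−δ)sin(α+β))})²].
With α = 87.8°, φ = 30.1°, δ = 18.5°, β = 1.5°: K_a = 0.3188.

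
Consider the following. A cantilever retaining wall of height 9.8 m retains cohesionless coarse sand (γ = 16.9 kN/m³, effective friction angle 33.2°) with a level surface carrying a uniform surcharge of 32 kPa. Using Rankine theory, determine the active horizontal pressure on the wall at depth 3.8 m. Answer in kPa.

28.1 kPa

K_a = (1 − sin φ)/(1 + sin φ) = 0.2924.
σ_v = γz + q = 16.9 × 3.8 + 32 = 96.22 kPa.
σ_h = K_a σ_v = 0.2924 × 96.22 = 28.13 kPa.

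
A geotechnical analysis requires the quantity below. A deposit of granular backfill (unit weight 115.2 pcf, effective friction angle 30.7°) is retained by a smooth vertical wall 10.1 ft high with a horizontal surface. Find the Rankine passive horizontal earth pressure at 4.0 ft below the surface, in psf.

1420 psf

K_p = (1 + sin φ)/(1 − sin φ) = 3.086.
σ_h = K_p γ z = 3.086 × 115.2 × 4.0 = 1422 psf.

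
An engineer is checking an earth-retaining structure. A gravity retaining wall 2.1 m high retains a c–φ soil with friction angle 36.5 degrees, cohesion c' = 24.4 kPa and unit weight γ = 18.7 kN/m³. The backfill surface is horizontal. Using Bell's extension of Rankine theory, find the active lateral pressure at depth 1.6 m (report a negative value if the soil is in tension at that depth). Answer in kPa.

K_a = (1 − sin φ)/(1 + sin φ) = 0.2541.
σ_a = K_a γ z − 2c√K_a = 0.2541×18.7×1.6 − 2×24.4×0.5040 = -17.00 kPa.

-17.0 kPa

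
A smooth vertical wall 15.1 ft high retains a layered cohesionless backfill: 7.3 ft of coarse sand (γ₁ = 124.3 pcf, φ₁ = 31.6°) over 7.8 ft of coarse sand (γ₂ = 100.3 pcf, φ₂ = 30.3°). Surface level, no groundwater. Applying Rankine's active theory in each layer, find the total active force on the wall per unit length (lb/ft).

4370 lb/ft

K_a1 = tan²(45°−31.6°/2) = 0.3123; K_a2 = tan²(45°−30.3°/2) = 0.3293.
Layer 1: σ at base = K_a1 γ₁ h₁ = 283.4 psf; P₁ = ½×283.4×7.3 = 1034.
Layer 2: σ_v at top = γ₁h₁ = 907.4; σ_h top = K_a2×907.4 = 298.8; σ_h base = K_a2×(907.4+100.3×7.8) = 556.5.
P₂ = ½(298.8+556.5)×7.8 = 3336. Total P_a = 1034+3336 = 4370 lb/ft.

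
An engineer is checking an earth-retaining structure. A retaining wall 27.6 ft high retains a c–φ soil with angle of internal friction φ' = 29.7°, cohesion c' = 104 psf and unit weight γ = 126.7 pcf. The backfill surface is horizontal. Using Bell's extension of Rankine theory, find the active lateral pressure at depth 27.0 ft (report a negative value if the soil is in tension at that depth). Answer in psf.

1030 psf

K_a = (1 − sin φ)/(1 + sin φ) = 0.3374.
σ_a = K_a γ z − 2c√K_a = 0.3374×126.7×27.0 − 2×104×0.5808 = 1033 psf.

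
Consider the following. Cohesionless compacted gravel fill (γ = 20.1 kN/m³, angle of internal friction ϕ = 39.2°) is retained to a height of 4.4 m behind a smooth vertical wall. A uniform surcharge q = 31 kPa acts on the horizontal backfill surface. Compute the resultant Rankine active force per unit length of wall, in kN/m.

74.6 kN/m

K_a = tan²(45° − φ/2) = 0.2255.
Soil triangle: ½ K_a γ H² = 0.5×0.2255×20.1×4.4² = 43.87 kN/m.
Surcharge rectangle: K_a q H = 0.2255×31×4.4 = 30.75 kN/m.
Total = 43.87 + 30.75 = 74.62 kN/m.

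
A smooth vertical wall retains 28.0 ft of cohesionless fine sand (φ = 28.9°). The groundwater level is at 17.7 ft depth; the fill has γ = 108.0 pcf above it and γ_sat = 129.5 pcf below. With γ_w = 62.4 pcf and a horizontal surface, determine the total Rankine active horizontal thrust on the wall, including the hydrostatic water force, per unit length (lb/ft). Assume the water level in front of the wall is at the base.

17300 lb/ft

K_a = tan²(45° − φ/2) = 0.3484.
γ' = 129.5 − 62.4 = 67.10 pcf. Depth below WT = 10.3 ft.
σ'_h at WT = K_a γ d_w = 665.9 psf; at base = 665.9 + K_a γ' × 10.3 = 906.7 psf.
P₁ (0–17.7 ft) = ½×665.9×17.7 = 5893. P₂ (17.7–28.0 ft) = ½(665.9+906.7)×10.3 = 8099.
P_w = ½ γ_w h₂² = 0.5×62.4×10.3² = 3310. Total = 5893+8099+3310 = 17300 lb/ft.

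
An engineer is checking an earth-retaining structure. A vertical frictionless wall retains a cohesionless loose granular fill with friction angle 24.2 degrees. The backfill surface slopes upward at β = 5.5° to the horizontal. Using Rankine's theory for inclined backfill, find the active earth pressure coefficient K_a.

0.426

K_a = cos β · (cos β − √(cos²β − cos²φ)) / (cos β + √(cos²β − cos²φ)).
cos β = 0.9954, cos φ = 0.9121, √(cos²β − cos²φ) = 0.3986.
K_a = 0.9954 × (0.9954 − 0.3986)/(0.9954 + 0.3986) = 0.4262.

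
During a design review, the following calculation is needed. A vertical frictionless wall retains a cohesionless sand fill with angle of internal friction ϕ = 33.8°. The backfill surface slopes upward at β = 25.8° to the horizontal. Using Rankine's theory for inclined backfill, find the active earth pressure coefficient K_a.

K_a = cos β · (cos β − √(cos²β − cos²φ)) / (cos β + √(cos²β − cos²φ)).
cos β = 0.9003, cos φ = 0.8310, √(cos²β − cos²φ) = 0.3465.
K_a = 0.9003 × (0.9003 − 0.3465)/(0.9003 + 0.3465) = 0.3999.

0.400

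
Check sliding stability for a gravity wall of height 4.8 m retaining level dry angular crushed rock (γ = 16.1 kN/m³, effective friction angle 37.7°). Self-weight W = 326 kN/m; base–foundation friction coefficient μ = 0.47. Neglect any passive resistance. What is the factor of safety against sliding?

K_a = tan²(45° − 37.7°/2) = 0.2411.
P_a = ½K_aγH² = 0.5×0.2411×16.1×4.8² = 44.71 kN/m, acting at H/3 = 1.600 m above the base.
FS_sliding = μW / P_a = 0.47×326 / 44.71 = 3.427.

3.43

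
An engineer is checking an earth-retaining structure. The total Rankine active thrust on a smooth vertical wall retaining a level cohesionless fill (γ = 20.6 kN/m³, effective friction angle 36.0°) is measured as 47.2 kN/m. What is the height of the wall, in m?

K_a = 0.2596. P_a = ½ K_a γ H² ⇒ H = √(2P_a/(K_a γ)).
H = √(2×47.2/(0.2596×20.6)) = 4.201 m.

4.20 m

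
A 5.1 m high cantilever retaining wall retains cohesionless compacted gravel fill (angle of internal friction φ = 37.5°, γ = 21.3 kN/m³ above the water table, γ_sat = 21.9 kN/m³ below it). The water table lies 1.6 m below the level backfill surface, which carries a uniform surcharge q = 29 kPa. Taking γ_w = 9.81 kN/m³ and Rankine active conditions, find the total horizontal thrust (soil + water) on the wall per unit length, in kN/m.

150 kN/m

K_a = tan²(45° − φ/2) = 0.2432.
γ' = 21.9 − 9.81 = 12.09 kN/m³. h₂ = H − d_w = 3.5 m.
σ'_h: at surface K_a·q = 7.053; at WT K_a(q+γd_w) = 15.34; at base K_a(q+γd_w+γ'h₂) = 25.63 kPa.
P₁ = ½(7.053+15.34)×1.6 = 17.91; P₂ = ½(15.34+25.63)×3.5 = 71.70; P_w = ½γ_w h₂² = 60.09.
Total = 17.91+71.70+60.09 = 149.7 kN/m.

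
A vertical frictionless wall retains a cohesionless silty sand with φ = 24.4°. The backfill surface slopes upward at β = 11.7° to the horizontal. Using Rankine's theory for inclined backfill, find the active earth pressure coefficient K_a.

K_a = cos β · (cos β − √(cos²β − cos²φ)) / (cos β + √(cos²β − cos²φ)).
cos β = 0.9792, cos φ = 0.9107, √(cos²β − cos²φ) = 0.3599.
K_a = 0.9792 × (0.9792 − 0.3599)/(0.9792 + 0.3599) = 0.4529.

0.453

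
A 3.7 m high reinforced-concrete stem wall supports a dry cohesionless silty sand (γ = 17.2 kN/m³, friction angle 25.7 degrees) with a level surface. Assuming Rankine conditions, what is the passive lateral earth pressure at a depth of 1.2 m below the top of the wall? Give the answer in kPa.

K_p = (1 + sin φ)/(1 − sin φ) = 2.531.
σ_h = K_p γ z = 2.531 × 17.2 × 1.2 = 52.25 kPa.

52.2 kPa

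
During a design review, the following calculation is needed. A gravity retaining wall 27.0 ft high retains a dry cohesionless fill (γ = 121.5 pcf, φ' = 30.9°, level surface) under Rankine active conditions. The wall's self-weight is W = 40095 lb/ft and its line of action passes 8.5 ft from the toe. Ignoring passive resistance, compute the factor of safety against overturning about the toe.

2.66

K_a = tan²(45° − 30.9°/2) = 0.3214.
P_a = ½K_aγH² = 0.5×0.3214×121.5×27.0² = 14230 lb/ft, acting at H/3 = 9.000 ft above the base.
Overturning moment M_o = P_a × H/3 = 14230 × 9.000 = 128100.
Resisting moment M_r = W × 8.5 = 40095 × 8.5 = 340800.
FS_overturning = M_r/M_o = 340800/128100 = 2.660.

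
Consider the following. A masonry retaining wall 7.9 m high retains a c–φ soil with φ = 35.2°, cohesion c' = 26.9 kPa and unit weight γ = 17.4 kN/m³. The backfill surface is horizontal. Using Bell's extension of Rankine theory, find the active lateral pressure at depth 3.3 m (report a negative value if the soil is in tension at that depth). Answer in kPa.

-12.5 kPa

K_a = (1 − sin φ)/(1 + sin φ) = 0.2687.
σ_a = K_a γ z − 2c√K_a = 0.2687×17.4×3.3 − 2×26.9×0.5184 = -12.46 kPa.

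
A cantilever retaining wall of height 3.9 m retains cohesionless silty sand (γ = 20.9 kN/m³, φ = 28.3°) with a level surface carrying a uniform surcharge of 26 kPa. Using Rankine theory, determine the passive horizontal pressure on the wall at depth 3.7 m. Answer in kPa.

290 kPa

K_p = (1 + sin φ)/(1 − sin φ) = 2.803.
σ_v = γz + q = 20.9 × 3.7 + 26 = 103.3 kPa.
σ_h = K_p σ_v = 2.803 × 103.3 = 289.6 kPa.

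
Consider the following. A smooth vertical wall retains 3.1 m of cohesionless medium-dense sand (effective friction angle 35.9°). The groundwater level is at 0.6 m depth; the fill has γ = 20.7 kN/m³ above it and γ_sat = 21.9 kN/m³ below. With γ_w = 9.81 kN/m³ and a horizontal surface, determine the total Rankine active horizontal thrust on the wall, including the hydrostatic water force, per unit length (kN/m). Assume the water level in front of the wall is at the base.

K_a = tan²(45° − φ/2) = 0.2607.
γ' = 21.9 − 9.81 = 12.09 kN/m³. Depth below WT = 2.5 m.
σ'_h at WT = K_a γ d_w = 3.238 kPa; at base = 3.238 + K_a γ' × 2.5 = 11.12 kPa.
P₁ (0–0.6 m) = ½×3.238×0.6 = 0.9715. P₂ (0.6–3.1 m) = ½(3.238+11.12)×2.5 = 17.95.
P_w = ½ γ_w h₂² = 0.5×9.81×2.5² = 30.66. Total = 0.9715+17.95+30.66 = 49.57 kN/m.

49.6 kN/m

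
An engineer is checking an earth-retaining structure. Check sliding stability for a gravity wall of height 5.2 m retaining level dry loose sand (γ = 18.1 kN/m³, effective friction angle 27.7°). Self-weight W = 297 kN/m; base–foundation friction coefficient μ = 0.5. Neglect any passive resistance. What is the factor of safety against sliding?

1.66

K_a = tan²(45° − 27.7°/2) = 0.3653.
P_a = ½K_aγH² = 0.5×0.3653×18.1×5.2² = 89.40 kN/m, acting at H/3 = 1.733 m above the base.
FS_sliding = μW / P_a = 0.5×297 / 89.40 = 1.661.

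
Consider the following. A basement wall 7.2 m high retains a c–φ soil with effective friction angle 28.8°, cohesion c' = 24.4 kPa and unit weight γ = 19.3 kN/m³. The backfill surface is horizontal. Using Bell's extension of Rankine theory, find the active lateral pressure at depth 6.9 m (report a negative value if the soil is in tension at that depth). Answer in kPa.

K_a = (1 − sin φ)/(1 + sin φ) = 0.3498.
σ_a = K_a γ z − 2c√K_a = 0.3498×19.3×6.9 − 2×24.4×0.5914 = 17.72 kPa.

17.7 kPa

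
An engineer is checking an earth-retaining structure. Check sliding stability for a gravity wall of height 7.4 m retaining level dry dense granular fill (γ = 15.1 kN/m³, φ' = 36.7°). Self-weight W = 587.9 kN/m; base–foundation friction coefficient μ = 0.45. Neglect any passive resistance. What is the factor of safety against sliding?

K_a = tan²(45° − 36.7°/2) = 0.2519.
P_a = ½K_aγH² = 0.5×0.2519×15.1×7.4² = 104.1 kN/m, acting at H/3 = 2.467 m above the base.
FS_sliding = μW / P_a = 0.45×587.9 / 104.1 = 2.541.

2.54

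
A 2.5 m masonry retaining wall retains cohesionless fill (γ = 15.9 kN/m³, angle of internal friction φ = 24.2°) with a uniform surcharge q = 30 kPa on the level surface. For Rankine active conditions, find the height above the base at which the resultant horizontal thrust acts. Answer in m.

K_a = 0.4185.
Triangular part P₁ = ½K_aγH² = 20.80 at H/3 = 0.8333 m; rectangular part P₂ = K_a q H = 31.39 at H/2 = 1.250 m.
ȳ = (P₁·0.8333 + P₂·1.250)/(P₁+P₂) = 1.084 m.

1.08 m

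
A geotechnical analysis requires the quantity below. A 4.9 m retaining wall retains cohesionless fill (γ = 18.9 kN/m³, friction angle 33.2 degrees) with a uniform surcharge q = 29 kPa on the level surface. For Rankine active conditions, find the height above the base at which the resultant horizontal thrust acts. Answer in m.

K_a = 0.2924.
Triangular part P₁ = ½K_aγH² = 66.33 at H/3 = 1.633 m; rectangular part P₂ = K_a q H = 41.54 at H/2 = 2.450 m.
ȳ = (P₁·1.633 + P₂·2.450)/(P₁+P₂) = 1.948 m.

1.95 m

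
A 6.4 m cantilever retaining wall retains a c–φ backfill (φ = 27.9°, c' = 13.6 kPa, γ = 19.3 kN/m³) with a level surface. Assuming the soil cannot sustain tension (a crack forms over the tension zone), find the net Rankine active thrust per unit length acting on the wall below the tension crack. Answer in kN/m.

57.6 kN/m

K_a = 0.3625; √K_a = 0.6020.
Tension-crack depth z_c = 2c/(γ√K_a) = 2×13.6/(19.3×0.6020) = 2.341 m.
σ_a at base = K_a γ H − 2c√K_a = 0.3625×19.3×6.4 − 2×13.6×0.6020 = 28.40 kPa.
P_a = ½ × 28.40 × (H − z_c) = 0.5×28.40×4.059 = 57.63 kN/m.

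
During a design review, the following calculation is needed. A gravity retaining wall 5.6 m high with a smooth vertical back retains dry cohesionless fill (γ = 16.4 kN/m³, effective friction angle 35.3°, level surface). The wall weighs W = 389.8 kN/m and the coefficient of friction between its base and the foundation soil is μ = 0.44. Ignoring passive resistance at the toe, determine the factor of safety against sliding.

K_a = tan²(45° − 35.3°/2) = 0.2675.
P_a = ½K_aγH² = 0.5×0.2675×16.4×5.6² = 68.80 kN/m, acting at H/3 = 1.867 m above the base.
FS_sliding = μW / P_a = 0.44×389.8 / 68.80 = 2.493.

2.49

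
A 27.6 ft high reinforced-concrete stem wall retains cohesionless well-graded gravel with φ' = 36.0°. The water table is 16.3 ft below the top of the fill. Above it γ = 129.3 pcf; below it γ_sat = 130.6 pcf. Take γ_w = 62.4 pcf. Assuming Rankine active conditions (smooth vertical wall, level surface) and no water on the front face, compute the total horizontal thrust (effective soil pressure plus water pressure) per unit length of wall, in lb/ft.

15800 lb/ft

K_a = tan²(45° − φ/2) = 0.2596.
γ' = 130.6 − 62.4 = 68.20 pcf. Depth below WT = 11.3 ft.
σ'_h at WT = K_a γ d_w = 547.2 psf; at base = 547.2 + K_a γ' × 11.3 = 747.2 psf.
P₁ (0–16.3 ft) = ½×547.2×16.3 = 4459. P₂ (16.3–27.6 ft) = ½(547.2+747.2)×11.3 = 7313.
P_w = ½ γ_w h₂² = 0.5×62.4×11.3² = 3984. Total = 4459+7313+3984 = 15760 lb/ft.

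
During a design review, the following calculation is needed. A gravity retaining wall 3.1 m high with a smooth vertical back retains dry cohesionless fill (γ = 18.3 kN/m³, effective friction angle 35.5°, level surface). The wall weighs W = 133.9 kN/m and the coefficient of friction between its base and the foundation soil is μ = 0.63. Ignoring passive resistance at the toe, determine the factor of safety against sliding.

3.62

K_a = tan²(45° − 35.5°/2) = 0.2653.
P_a = ½K_aγH² = 0.5×0.2653×18.3×3.1² = 23.32 kN/m, acting at H/3 = 1.033 m above the base.
FS_sliding = μW / P_a = 0.63×133.9 / 23.32 = 3.617.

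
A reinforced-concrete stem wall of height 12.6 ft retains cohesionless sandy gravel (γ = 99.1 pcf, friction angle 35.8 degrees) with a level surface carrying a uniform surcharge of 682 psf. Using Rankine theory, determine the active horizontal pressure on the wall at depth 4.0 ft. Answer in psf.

282 psf

K_a = (1 − sin φ)/(1 + sin φ) = 0.2619.
σ_v = γz + q = 99.1 × 4.0 + 682 = 1078 psf.
σ_h = K_a σ_v = 0.2619 × 1078 = 282.4 psf.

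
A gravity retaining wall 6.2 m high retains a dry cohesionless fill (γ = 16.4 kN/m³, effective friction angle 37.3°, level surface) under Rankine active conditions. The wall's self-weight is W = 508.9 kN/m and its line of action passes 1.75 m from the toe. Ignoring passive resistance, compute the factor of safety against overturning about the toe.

K_a = tan²(45° − 37.3°/2) = 0.2453.
P_a = ½K_aγH² = 0.5×0.2453×16.4×6.2² = 77.33 kN/m, acting at H/3 = 2.067 m above the base.
Overturning moment M_o = P_a × H/3 = 77.33 × 2.067 = 159.8.
Resisting moment M_r = W × 1.75 = 508.9 × 1.75 = 890.6.
FS_overturning = M_r/M_o = 890.6/159.8 = 5.572.

5.57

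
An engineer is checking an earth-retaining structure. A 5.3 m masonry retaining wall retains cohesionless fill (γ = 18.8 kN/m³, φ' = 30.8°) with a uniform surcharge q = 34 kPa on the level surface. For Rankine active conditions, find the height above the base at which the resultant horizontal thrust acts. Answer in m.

K_a = 0.3227.
Triangular part P₁ = ½K_aγH² = 85.21 at H/3 = 1.767 m; rectangular part P₂ = K_a q H = 58.15 at H/2 = 2.650 m.
ȳ = (P₁·1.767 + P₂·2.650)/(P₁+P₂) = 2.125 m.

2.12 m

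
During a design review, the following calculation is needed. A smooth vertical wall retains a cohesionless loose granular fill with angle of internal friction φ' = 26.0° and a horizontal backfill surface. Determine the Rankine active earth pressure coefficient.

K_a = (1 − sin φ)/(1 + sin φ) = (1 − sin 26.0°)/(1 + sin 26.0°) = 0.3905.

0.390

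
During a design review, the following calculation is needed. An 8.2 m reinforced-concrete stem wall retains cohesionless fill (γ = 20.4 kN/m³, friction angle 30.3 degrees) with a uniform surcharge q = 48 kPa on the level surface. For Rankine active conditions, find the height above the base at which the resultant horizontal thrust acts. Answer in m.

K_a = 0.3293.
Triangular part P₁ = ½K_aγH² = 225.9 at H/3 = 2.733 m; rectangular part P₂ = K_a q H = 129.6 at H/2 = 4.100 m.
ȳ = (P₁·2.733 + P₂·4.100)/(P₁+P₂) = 3.232 m.

3.23 m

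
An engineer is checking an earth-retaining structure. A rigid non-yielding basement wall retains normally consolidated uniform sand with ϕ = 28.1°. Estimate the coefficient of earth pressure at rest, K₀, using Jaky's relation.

K₀ = 1 − sin φ' = 1 − sin 28.1° = 0.5290.

0.529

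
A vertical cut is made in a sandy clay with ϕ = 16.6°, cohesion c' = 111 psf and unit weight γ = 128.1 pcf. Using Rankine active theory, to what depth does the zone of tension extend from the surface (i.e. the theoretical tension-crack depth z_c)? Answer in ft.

K_a = tan²(45° − 16.6°/2) = 0.5556; √K_a = 0.7454.
The active pressure is zero where K_a γ z = 2c√K_a, so z_c = 2c/(γ√K_a) = 2×111/(128.1×0.7454) = 2.325 ft.

2.33 ft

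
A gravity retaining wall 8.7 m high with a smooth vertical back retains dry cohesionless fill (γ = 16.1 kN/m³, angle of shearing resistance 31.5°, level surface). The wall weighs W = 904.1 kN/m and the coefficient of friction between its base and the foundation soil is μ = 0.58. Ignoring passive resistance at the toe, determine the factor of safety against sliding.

2.74

K_a = tan²(45° − 31.5°/2) = 0.3136.
P_a = ½K_aγH² = 0.5×0.3136×16.1×8.7² = 191.1 kN/m, acting at H/3 = 2.900 m above the base.
FS_sliding = μW / P_a = 0.58×904.1 / 191.1 = 2.744.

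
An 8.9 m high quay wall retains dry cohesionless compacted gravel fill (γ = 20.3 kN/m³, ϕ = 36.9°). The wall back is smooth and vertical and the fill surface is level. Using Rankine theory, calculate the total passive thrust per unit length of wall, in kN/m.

3220 kN/m

K_p = tan²(45° + φ/2) = 4.005.
P_p = ½ K_p γ H² = 0.5 × 4.005 × 20.3 × 8.9² = 3220 kN/m.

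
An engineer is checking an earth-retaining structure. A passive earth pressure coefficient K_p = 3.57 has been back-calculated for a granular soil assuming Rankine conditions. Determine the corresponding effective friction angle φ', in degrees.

K_p = (1+sin φ)/(1−sin φ) ⇒ sin φ = (K_p − 1)/(K_p + 1) = 0.5624.
φ = arcsin(0.5624) = 34.22°.

34.2°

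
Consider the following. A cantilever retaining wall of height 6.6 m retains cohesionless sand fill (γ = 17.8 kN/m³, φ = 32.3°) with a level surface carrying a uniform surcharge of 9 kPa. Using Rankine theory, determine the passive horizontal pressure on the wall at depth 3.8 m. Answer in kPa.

253 kPa

K_p = (1 + sin φ)/(1 − sin φ) = 3.295.
σ_v = γz + q = 17.8 × 3.8 + 9 = 76.64 kPa.
σ_h = K_p σ_v = 3.295 × 76.64 = 252.5 kPa.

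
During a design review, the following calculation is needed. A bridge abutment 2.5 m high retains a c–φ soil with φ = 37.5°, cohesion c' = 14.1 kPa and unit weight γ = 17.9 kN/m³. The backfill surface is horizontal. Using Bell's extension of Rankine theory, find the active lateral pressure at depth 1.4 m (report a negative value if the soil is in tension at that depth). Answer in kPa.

-7.81 kPa

K_a = (1 − sin φ)/(1 + sin φ) = 0.2432.
σ_a = K_a γ z − 2c√K_a = 0.2432×17.9×1.4 − 2×14.1×0.4931 = -7.812 kPa.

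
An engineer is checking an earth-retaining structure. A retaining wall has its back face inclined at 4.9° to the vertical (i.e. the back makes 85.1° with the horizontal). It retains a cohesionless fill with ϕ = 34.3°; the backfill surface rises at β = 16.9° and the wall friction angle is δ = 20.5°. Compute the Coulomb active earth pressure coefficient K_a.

0.364

K_a = sin²(α+φ) / [sin²α · sin(α−δ) · (1 + √{sin(φ+δ)sin(φ−β) / (sin(α−δ)sin(α+β))})²].
With α = 85.1°, φ = 34.3°, δ = 20.5°, β = 16.9°: K_a = 0.3635.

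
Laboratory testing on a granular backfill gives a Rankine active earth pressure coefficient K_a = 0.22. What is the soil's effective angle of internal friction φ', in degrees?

39.7°

K_a = tan²(45° − φ/2) ⇒ 45° − φ/2 = arctan(√0.22) = 25.13°.
φ = 2(45° − 25.13°) = 39.74°.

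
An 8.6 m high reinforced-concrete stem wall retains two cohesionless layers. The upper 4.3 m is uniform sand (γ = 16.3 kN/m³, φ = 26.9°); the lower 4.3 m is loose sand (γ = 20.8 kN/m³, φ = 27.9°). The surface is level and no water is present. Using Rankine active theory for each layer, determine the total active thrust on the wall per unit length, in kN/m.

K_a1 = tan²(45°−26.9°/2) = 0.3770; K_a2 = tan²(45°−27.9°/2) = 0.3625.
Layer 1: σ at base = K_a1 γ₁ h₁ = 26.42 kPa; P₁ = ½×26.42×4.3 = 56.81.
Layer 2: σ_v at top = γ₁h₁ = 70.09; σ_h top = K_a2×70.09 = 25.41; σ_h base = K_a2×(70.09+20.8×4.3) = 57.82.
P₂ = ½(25.41+57.82)×4.3 = 178.9. Total P_a = 56.81+178.9 = 235.8 kN/m.

236 kN/m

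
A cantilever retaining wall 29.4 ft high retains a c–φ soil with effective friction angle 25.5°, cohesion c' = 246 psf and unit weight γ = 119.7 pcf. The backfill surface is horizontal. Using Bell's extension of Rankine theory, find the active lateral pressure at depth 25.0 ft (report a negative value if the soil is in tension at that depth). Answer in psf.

K_a = (1 − sin φ)/(1 + sin φ) = 0.3981.
σ_a = K_a γ z − 2c√K_a = 0.3981×119.7×25.0 − 2×246×0.6310 = 880.9 psf.

881 psf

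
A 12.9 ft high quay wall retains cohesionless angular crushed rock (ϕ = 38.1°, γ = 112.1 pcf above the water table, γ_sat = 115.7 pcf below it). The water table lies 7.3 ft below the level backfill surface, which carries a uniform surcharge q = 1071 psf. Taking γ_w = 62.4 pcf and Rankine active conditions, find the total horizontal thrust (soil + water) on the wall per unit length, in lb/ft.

6240 lb/ft

K_a = tan²(45° − φ/2) = 0.2368.
γ' = 115.7 − 62.4 = 53.30 pcf. h₂ = H − d_w = 5.6 ft.
σ'_h: at surface K_a·q = 253.6; at WT K_a(q+γd_w) = 447.5; at base K_a(q+γd_w+γ'h₂) = 518.1 psf.
P₁ = ½(253.6+447.5)×7.3 = 2559; P₂ = ½(447.5+518.1)×5.6 = 2704; P_w = ½γ_w h₂² = 978.4.
Total = 2559+2704+978.4 = 6241 lb/ft.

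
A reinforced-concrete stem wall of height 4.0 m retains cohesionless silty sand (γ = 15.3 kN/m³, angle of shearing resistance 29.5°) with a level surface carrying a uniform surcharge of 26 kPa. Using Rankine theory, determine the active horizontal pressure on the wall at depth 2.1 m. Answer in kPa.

19.8 kPa

K_a = (1 − sin φ)/(1 + sin φ) = 0.3401.
σ_v = γz + q = 15.3 × 2.1 + 26 = 58.13 kPa.
σ_h = K_a σ_v = 0.3401 × 58.13 = 19.77 kPa.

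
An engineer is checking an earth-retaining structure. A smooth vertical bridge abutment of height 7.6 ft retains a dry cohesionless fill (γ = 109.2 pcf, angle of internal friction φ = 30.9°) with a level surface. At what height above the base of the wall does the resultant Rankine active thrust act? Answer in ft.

K_a = 0.3214.
The pressure distribution is triangular, so the resultant acts at H/3 above the base = 7.6/3 = 2.533 ft.

2.53 ft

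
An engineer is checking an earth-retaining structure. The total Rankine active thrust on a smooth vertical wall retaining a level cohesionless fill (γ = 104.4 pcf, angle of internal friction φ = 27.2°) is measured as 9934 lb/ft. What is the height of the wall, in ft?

22.6 ft

K_a = 0.3726. P_a = ½ K_a γ H² ⇒ H = √(2P_a/(K_a γ)).
H = √(2×9934/(0.3726×104.4)) = 22.60 ft.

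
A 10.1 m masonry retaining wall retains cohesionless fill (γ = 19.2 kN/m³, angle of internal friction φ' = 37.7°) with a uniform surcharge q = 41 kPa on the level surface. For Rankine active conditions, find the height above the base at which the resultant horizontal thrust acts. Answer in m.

3.87 m

K_a = 0.2411.
Triangular part P₁ = ½K_aγH² = 236.1 at H/3 = 3.367 m; rectangular part P₂ = K_a q H = 99.82 at H/2 = 5.050 m.
ȳ = (P₁·3.367 + P₂·5.050)/(P₁+P₂) = 3.867 m.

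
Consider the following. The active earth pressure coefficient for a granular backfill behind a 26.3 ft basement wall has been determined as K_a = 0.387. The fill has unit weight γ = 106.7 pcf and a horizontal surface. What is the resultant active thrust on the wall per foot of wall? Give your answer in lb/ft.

14300 lb/ft

P = ½ K_a γ H² = 0.5 × 0.387 × 106.7 × 26.3² = 14280 lb/ft.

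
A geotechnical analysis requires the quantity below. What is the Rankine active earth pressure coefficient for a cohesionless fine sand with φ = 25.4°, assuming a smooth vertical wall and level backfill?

0.400

K_a = (1 − sin φ)/(1 + sin φ) = (1 − sin 25.4°)/(1 + sin 25.4°) = 0.3996.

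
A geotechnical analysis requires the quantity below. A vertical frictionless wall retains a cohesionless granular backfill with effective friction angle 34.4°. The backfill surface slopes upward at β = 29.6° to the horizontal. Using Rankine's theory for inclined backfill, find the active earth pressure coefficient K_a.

K_a = cos β · (cos β − √(cos²β − cos²φ)) / (cos β + √(cos²β − cos²φ)).
cos β = 0.8695, cos φ = 0.8251, √(cos²β − cos²φ) = 0.2742.
K_a = 0.8695 × (0.8695 − 0.2742)/(0.8695 + 0.2742) = 0.4525.

0.453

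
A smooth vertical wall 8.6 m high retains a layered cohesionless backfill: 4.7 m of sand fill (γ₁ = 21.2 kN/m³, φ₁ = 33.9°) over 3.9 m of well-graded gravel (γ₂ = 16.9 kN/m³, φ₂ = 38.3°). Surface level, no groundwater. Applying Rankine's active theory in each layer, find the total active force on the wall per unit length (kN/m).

K_a1 = tan²(45°−33.9°/2) = 0.2839; K_a2 = tan²(45°−38.3°/2) = 0.2347.
Layer 1: σ at base = K_a1 γ₁ h₁ = 28.29 kPa; P₁ = ½×28.29×4.7 = 66.48.
Layer 2: σ_v at top = γ₁h₁ = 99.64; σ_h top = K_a2×99.64 = 23.39; σ_h base = K_a2×(99.64+16.9×3.9) = 38.86.
P₂ = ½(23.39+38.86)×3.9 = 121.4. Total P_a = 66.48+121.4 = 187.9 kN/m.

188 kN/m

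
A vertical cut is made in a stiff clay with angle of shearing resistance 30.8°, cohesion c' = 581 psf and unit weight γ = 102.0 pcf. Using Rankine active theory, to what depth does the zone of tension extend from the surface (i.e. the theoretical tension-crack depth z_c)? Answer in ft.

20.1 ft

K_a = tan²(45° − 30.8°/2) = 0.3227; √K_a = 0.5681.
The active pressure is zero where K_a γ z = 2c√K_a, so z_c = 2c/(γ√K_a) = 2×581/(102.0×0.5681) = 20.05 ft.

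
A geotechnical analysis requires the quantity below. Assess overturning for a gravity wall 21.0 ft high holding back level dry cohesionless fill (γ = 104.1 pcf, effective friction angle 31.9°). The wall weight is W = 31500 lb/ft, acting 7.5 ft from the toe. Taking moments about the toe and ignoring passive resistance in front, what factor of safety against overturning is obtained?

4.77

K_a = tan²(45° − 31.9°/2) = 0.3085.
P_a = ½K_aγH² = 0.5×0.3085×104.1×21.0² = 7082 lb/ft, acting at H/3 = 7.000 ft above the base.
Overturning moment M_o = P_a × H/3 = 7082 × 7.000 = 49570.
Resisting moment M_r = W × 7.5 = 31500 × 7.5 = 236200.
FS_overturning = M_r/M_o = 236200/49570 = 4.766.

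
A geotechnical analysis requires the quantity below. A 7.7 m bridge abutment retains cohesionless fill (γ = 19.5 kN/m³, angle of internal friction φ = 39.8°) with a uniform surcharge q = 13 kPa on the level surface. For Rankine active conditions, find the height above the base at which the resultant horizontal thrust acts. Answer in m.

K_a = 0.2194.
Triangular part P₁ = ½K_aγH² = 126.8 at H/3 = 2.567 m; rectangular part P₂ = K_a q H = 21.97 at H/2 = 3.850 m.
ȳ = (P₁·2.567 + P₂·3.850)/(P₁+P₂) = 2.756 m.

2.76 m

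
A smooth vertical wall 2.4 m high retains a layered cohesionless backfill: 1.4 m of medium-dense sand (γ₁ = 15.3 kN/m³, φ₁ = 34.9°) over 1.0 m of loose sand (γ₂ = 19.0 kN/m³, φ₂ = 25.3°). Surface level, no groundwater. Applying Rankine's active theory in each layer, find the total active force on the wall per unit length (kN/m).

K_a1 = tan²(45°−34.9°/2) = 0.2721; K_a2 = tan²(45°−25.3°/2) = 0.4012.
Layer 1: σ at base = K_a1 γ₁ h₁ = 5.829 kPa; P₁ = ½×5.829×1.4 = 4.081.
Layer 2: σ_v at top = γ₁h₁ = 21.42; σ_h top = K_a2×21.42 = 8.593; σ_h base = K_a2×(21.42+19.0×1.0) = 16.22.
P₂ = ½(8.593+16.22)×1.0 = 12.40. Total P_a = 4.081+12.40 = 16.49 kN/m.

16.5 kN/m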